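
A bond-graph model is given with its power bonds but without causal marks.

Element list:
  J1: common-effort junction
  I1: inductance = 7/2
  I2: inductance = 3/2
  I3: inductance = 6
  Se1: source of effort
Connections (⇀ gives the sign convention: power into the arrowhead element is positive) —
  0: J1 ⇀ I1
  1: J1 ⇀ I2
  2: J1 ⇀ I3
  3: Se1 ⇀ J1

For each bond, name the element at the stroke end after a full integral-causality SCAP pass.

b3 |J1  (Se1 fixes effort; stroke away)
b0 |I1  (J1 effort already set via bond 3)
b1 |I2  (J1 effort already set via bond 3)
b2 |I3  (common-e at J1 fixed by 3)

bond 0 |I1
bond 1 |I2
bond 2 |I3
bond 3 |J1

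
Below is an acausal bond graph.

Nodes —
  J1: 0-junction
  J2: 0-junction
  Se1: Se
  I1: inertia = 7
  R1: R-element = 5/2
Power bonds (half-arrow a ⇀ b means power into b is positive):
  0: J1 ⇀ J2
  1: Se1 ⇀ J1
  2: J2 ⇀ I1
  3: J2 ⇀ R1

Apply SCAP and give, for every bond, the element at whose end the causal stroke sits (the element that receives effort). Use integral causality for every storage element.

β1 stroke at J1  (Se1: effort source, stroke at far end)
β0 stroke at J2  (0-jn J1 has e-setter on 1)
β2 stroke at I1  (common-e at J2 fixed by 0)
β3 stroke at R1  (J2: bond 0 brought effort, rest push out)

#0 |J2
#1 |J1
#2 |I1
#3 |R1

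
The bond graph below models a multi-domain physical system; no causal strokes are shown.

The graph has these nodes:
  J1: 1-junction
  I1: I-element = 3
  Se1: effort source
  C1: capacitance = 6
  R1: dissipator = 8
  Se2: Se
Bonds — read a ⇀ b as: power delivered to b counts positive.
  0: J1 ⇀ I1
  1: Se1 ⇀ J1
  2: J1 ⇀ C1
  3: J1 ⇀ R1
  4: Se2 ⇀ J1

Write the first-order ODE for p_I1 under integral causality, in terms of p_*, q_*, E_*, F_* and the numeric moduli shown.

b1 stroke at J1  (Se1 (Se) sets effort on bond)
b4 stroke at J1  (source Se2 imposes e)
b0 stroke at I1  (I1 outputs flow p/I1)
b2 stroke at J1  (common-f at J1 fixed by 0)
b3 stroke at J1  (J1 flow already set via bond 0)

dp_I1/dt = E_Se1 + E_Se2 - 8*p_I1/3 - q_C1/6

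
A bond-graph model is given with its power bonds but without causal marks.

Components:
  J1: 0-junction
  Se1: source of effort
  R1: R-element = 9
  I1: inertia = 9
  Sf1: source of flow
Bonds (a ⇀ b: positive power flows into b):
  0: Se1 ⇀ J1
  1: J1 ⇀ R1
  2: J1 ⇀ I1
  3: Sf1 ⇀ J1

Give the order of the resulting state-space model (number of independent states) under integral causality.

β0 stroke at J1  (Se1 (Se) sets effort on bond)
β3 stroke at Sf1  (Sf1 (Sf) sets flow on bond)
β1 stroke at R1  (J1: bond 0 brought effort, rest push out)
β2 stroke at I1  (common-e at J1 fixed by 0)

1  (I1 all integral)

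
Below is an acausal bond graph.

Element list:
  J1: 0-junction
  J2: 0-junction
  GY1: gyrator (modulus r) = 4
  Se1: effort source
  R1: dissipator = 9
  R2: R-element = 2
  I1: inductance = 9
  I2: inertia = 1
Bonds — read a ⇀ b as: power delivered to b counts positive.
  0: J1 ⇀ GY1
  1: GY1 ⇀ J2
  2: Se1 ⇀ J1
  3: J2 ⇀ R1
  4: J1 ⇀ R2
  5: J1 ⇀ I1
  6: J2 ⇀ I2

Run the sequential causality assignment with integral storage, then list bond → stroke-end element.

bond 2 →J1  (Se1 fixes effort; stroke away)
bond 0 →GY1  (common-e at J1 fixed by 2)
bond 4 →R2  (J1 effort already set via bond 2)
bond 5 →I1  (J1: bond 2 brought effort, rest push out)
bond 1 →GY1  (GY1: gyrator matches bond 0)
bond 6 →I2  (I2: I, integral causality)
bond 3 →J2  (only one effort-in slot at J2)

#0 →GY1
#1 →GY1
#2 →J1
#3 →J2
#4 →R2
#5 →I1
#6 →I2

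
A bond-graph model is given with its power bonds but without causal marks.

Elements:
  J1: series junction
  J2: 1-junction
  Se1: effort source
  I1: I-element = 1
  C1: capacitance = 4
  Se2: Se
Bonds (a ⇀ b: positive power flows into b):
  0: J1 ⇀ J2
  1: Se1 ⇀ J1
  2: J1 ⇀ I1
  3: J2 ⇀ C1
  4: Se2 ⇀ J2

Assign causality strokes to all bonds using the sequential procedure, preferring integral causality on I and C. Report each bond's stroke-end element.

#0 stroke→J1
#1 stroke→J1
#2 stroke→I1
#3 stroke→J2
#4 stroke→J2

β1 stroke at J1  (Se1 (Se) sets effort on bond)
β4 stroke at J2  (Se2: effort source, stroke at far end)
β2 stroke at I1  (I1: I, integral causality)
β0 stroke at J1  (1-jn J1 has f-setter on 2)
β3 stroke at J2  (common-f at J2 fixed by 0)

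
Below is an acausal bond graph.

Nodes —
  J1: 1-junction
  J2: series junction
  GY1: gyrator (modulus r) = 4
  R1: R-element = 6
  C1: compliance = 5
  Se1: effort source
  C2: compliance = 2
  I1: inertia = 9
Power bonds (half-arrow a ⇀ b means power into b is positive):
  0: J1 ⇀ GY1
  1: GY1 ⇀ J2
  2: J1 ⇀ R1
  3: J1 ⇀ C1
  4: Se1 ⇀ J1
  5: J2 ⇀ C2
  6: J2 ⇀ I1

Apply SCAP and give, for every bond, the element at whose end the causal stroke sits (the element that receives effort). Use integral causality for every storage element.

b4 stroke at J1  (Se1 (Se) sets effort on bond)
b3 stroke at J1  (C1: C, integral causality)
b5 stroke at J2  (C2 integral (e out))
b6 stroke at I1  (I1 integral (f out))
b1 stroke at J2  (1-jn J2 has f-setter on 6)
b0 stroke at J1  (GY GY1: same side as bond 1)
b2 stroke at R1  (J1 needs exactly one f-in)

#0 stroke→J1
#1 stroke→J2
#2 stroke→R1
#3 stroke→J1
#4 stroke→J1
#5 stroke→J2
#6 stroke→I1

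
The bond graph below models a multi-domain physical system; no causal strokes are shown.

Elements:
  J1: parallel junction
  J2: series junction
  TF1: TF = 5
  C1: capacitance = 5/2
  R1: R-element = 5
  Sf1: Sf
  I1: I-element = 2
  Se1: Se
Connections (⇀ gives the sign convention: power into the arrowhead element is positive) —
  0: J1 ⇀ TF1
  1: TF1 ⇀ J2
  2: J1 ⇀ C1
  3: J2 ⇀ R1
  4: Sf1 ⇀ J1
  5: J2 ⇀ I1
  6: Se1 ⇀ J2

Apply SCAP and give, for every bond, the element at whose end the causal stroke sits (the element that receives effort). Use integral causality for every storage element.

β4 |Sf1  (Sf1: flow source, stroke at near end)
β6 |J2  (Se1 fixes effort; stroke away)
β2 |J1  (C1 integral (e out))
β0 |TF1  (J1 effort already set via bond 2)
β1 |J2  (TF1 one-in-one-out from 0)
β5 |I1  (I1 integral (f out))
β3 |J2  (common-f at J2 fixed by 5)

bond 0 →TF1
bond 1 →J2
bond 2 →J1
bond 3 →J2
bond 4 →Sf1
bond 5 →I1
bond 6 →J2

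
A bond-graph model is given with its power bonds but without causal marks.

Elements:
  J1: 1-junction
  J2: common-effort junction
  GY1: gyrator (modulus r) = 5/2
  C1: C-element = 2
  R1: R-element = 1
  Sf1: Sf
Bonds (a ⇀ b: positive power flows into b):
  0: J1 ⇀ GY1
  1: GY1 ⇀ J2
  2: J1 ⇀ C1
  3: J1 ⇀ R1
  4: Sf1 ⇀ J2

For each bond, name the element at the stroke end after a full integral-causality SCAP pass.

#4 stroke→Sf1  (Sf1: flow source, stroke at near end)
#1 stroke→J2  (closing 0-jn rule on J2)
#0 stroke→J1  (GY1: gyrator matches bond 1)
#2 stroke→J1  (C1: C, integral causality)
#3 stroke→R1  (closing 1-jn rule on J1)

β0 |J1
β1 |J2
β2 |J1
β3 |R1
β4 |Sf1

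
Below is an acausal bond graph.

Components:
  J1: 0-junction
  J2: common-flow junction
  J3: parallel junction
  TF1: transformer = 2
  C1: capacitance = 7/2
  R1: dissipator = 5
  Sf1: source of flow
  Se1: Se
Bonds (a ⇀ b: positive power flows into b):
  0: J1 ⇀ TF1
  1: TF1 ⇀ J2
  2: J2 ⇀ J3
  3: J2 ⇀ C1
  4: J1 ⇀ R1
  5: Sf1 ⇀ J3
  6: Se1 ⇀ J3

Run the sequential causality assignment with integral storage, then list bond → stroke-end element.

β0 |J1
β1 |TF1
β2 |J2
β3 |J2
β4 |R1
β5 |Sf1
β6 |J3

b5 |Sf1  (Sf1 fixes flow; stroke at Sf1)
b6 |J3  (Se1 (Se) sets effort on bond)
b2 |J2  (J3 effort already set via bond 6)
b3 |J2  (prefer integral on C1)
b1 |TF1  (J2: last free bond brings flow in)
b0 |J1  (TF1: transformer flips bond 1)
b4 |R1  (J1: bond 0 brought effort, rest push out)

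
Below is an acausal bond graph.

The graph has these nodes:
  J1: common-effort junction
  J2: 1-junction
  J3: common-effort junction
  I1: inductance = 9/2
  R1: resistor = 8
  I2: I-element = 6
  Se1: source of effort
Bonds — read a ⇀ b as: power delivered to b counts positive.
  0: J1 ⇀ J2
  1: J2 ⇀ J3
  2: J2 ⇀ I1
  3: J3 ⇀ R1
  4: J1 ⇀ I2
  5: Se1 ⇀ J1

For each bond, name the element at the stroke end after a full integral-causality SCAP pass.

β0 →J2
β1 →J2
β2 →I1
β3 →J3
β4 →I2
β5 →J1

#5 →J1  (Se1: effort source, stroke at far end)
#0 →J2  (common-e at J1 fixed by 5)
#4 →I2  (J1: bond 5 brought effort, rest push out)
#2 →I1  (I1 outputs flow p/I1)
#1 →J2  (1-jn J2 has f-setter on 2)
#3 →J3  (only one effort-in slot at J3)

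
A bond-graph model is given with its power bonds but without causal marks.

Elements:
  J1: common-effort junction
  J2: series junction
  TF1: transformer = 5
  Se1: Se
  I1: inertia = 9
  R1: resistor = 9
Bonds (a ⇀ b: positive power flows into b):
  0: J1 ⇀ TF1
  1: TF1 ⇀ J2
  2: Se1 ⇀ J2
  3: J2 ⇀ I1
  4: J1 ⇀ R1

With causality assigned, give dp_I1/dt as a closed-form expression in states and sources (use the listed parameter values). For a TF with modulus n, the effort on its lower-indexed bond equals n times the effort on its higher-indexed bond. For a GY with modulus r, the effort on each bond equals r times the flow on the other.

dp_I1/dt = E_Se1 - p_I1/25

β2 →J2  (Se1 fixes effort; stroke away)
β3 →I1  (I1 outputs flow p/I1)
β1 →J2  (1-jn J2 has f-setter on 3)
β0 →TF1  (TF TF1: opposite of bond 1)
β4 →J1  (J1: last free bond brings effort in)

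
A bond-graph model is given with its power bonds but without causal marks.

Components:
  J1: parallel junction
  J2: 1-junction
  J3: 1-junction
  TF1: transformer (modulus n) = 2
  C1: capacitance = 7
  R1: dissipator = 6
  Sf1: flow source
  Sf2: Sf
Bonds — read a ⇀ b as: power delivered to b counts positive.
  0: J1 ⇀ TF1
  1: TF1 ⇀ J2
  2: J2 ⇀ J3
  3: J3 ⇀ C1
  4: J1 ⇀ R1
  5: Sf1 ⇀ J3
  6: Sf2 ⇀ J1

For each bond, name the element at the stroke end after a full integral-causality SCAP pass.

bond 0 |TF1
bond 1 |J2
bond 2 |J3
bond 3 |J3
bond 4 |J1
bond 5 |Sf1
bond 6 |Sf2

b5 stroke→Sf1  (Sf1: flow source, stroke at near end)
b6 stroke→Sf2  (Sf2: flow source, stroke at near end)
b2 stroke→J3  (common-f at J3 fixed by 5)
b3 stroke→J3  (1-jn J3 has f-setter on 5)
b1 stroke→J2  (1-jn J2 has f-setter on 2)
b0 stroke→TF1  (TF1 one-in-one-out from 1)
b4 stroke→J1  (J1 needs exactly one e-in)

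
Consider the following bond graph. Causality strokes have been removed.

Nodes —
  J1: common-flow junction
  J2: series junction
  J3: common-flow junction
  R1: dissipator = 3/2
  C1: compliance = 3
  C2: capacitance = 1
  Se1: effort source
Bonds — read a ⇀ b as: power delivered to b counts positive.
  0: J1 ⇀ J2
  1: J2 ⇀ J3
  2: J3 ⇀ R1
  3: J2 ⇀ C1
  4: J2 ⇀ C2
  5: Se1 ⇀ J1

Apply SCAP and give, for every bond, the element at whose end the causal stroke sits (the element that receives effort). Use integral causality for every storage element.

bond 5 stroke→J1  (Se1: effort source, stroke at far end)
bond 0 stroke→J2  (J1: last free bond brings flow in)
bond 3 stroke→J2  (C1: C, integral causality)
bond 4 stroke→J2  (C2: C, integral causality)
bond 1 stroke→J3  (only one flow-in slot at J2)
bond 2 stroke→R1  (J3 needs exactly one f-in)

#0 →J2
#1 →J3
#2 →R1
#3 →J2
#4 →J2
#5 →J1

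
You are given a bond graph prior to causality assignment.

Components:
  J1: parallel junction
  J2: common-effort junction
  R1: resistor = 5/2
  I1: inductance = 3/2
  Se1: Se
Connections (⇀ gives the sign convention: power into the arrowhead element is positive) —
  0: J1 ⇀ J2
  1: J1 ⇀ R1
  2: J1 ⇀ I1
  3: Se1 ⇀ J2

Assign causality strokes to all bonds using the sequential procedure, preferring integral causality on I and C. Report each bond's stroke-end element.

b3 stroke at J2  (Se1 (Se) sets effort on bond)
b0 stroke at J1  (J2: bond 3 brought effort, rest push out)
b1 stroke at R1  (common-e at J1 fixed by 0)
b2 stroke at I1  (common-e at J1 fixed by 0)

bond 0 |J1
bond 1 |R1
bond 2 |I1
bond 3 |J2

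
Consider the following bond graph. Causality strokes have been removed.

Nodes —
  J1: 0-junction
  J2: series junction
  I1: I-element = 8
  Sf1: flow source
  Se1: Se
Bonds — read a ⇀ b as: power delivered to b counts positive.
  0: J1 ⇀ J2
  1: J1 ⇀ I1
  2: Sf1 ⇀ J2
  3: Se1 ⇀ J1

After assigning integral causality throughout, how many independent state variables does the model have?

1  (I1 all integral)

bond 2 stroke→Sf1  (Sf1: flow source, stroke at near end)
bond 3 stroke→J1  (Se1: effort source, stroke at far end)
bond 0 stroke→J2  (common-e at J1 fixed by 3)
bond 1 stroke→I1  (0-jn J1 has e-setter on 3)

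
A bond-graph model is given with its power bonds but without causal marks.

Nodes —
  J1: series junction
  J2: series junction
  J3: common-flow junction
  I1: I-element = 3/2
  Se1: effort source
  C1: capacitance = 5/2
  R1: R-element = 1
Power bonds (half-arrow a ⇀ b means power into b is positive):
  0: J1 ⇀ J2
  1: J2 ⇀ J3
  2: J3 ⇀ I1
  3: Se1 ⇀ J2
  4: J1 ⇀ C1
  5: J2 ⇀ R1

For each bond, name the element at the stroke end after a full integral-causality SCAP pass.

#0 →J2
#1 →J3
#2 →I1
#3 →J2
#4 →J1
#5 →J2

β3 stroke→J2  (Se1: effort source, stroke at far end)
β2 stroke→I1  (I1 integral (f out))
β1 stroke→J3  (J3: bond 2 brought flow, rest push out)
β0 stroke→J2  (J2 flow already set via bond 1)
β5 stroke→J2  (J2 flow already set via bond 1)
β4 stroke→J1  (J1 flow already set via bond 0)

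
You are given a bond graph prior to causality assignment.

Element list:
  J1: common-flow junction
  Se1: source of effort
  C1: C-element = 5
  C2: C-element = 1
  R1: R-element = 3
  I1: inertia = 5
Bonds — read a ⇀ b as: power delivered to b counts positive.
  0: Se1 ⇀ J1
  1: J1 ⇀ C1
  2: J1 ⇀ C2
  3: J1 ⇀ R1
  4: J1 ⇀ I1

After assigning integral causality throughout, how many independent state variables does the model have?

3  (C1, C2, I1 all integral)

bond 0 |J1  (source Se1 imposes e)
bond 1 |J1  (C1 outputs effort q/C1)
bond 2 |J1  (prefer integral on C2)
bond 4 |I1  (I1: I, integral causality)
bond 3 |J1  (common-f at J1 fixed by 4)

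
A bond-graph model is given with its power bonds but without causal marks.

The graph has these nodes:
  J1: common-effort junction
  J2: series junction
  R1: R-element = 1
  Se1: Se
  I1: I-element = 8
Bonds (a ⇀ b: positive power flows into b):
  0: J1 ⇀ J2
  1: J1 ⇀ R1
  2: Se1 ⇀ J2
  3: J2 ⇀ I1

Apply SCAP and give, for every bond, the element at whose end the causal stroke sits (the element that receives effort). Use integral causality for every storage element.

β2 |J2  (Se1: effort source, stroke at far end)
β3 |I1  (I1 outputs flow p/I1)
β0 |J2  (J2 flow already set via bond 3)
β1 |J1  (closing 0-jn rule on J1)

β0 →J2
β1 →J1
β2 →J2
β3 →I1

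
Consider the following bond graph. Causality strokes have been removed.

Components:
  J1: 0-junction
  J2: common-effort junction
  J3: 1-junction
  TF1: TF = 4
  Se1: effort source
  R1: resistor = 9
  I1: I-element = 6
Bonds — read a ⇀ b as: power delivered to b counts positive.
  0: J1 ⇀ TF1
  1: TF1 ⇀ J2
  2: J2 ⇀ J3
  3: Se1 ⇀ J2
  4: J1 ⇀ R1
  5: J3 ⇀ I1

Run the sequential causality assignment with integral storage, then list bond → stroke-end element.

bond 3 stroke at J2  (Se1: effort source, stroke at far end)
bond 1 stroke at TF1  (common-e at J2 fixed by 3)
bond 2 stroke at J3  (J2: bond 3 brought effort, rest push out)
bond 5 stroke at I1  (closing 1-jn rule on J3)
bond 0 stroke at J1  (TF1: transformer flips bond 1)
bond 4 stroke at R1  (J1: bond 0 brought effort, rest push out)

#0 →J1
#1 →TF1
#2 →J3
#3 →J2
#4 →R1
#5 →I1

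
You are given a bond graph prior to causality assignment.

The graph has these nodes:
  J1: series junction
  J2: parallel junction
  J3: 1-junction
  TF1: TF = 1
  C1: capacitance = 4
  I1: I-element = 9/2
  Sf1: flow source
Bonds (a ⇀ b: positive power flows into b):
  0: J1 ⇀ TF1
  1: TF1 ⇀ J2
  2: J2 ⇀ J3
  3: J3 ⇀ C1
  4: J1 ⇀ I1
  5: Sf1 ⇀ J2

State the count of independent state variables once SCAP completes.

2  (C1, I1 all integral)

bond 5 stroke at Sf1  (source Sf1 imposes f)
bond 3 stroke at J3  (C1 outputs effort q/C1)
bond 2 stroke at J2  (J3 needs exactly one f-in)
bond 1 stroke at TF1  (J2 effort already set via bond 2)
bond 0 stroke at J1  (TF1 one-in-one-out from 1)
bond 4 stroke at I1  (J1: last free bond brings flow in)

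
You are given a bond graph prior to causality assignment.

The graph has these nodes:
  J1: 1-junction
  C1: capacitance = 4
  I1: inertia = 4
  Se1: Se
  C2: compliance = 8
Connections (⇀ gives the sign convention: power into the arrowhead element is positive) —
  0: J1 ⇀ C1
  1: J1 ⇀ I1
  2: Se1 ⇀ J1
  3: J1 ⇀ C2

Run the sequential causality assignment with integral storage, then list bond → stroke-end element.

#2 →J1  (source Se1 imposes e)
#0 →J1  (C1 outputs effort q/C1)
#1 →I1  (I1 integral (f out))
#3 →J1  (J1: bond 1 brought flow, rest push out)

#0 stroke→J1
#1 stroke→I1
#2 stroke→J1
#3 stroke→J1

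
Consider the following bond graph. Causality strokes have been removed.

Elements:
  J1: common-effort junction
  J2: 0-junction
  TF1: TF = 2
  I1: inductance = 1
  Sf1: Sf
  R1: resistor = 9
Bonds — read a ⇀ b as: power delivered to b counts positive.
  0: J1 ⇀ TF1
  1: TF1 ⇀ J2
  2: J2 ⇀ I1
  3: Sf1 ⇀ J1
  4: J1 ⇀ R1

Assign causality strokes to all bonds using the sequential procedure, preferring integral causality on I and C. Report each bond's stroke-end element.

b0 stroke→TF1
b1 stroke→J2
b2 stroke→I1
b3 stroke→Sf1
b4 stroke→J1

β3 |Sf1  (Sf1 (Sf) sets flow on bond)
β2 |I1  (I1 outputs flow p/I1)
β1 |J2  (J2: last free bond brings effort in)
β0 |TF1  (through TF1, causality passes straight; one stroke at TF1)
β4 |J1  (J1 needs exactly one e-in)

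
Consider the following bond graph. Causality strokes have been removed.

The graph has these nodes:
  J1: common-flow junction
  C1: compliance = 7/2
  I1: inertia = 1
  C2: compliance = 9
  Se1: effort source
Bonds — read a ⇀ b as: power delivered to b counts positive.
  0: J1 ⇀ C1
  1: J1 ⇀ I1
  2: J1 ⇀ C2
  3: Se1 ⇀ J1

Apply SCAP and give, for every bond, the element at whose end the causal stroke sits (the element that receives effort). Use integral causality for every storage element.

bond 0 →J1
bond 1 →I1
bond 2 →J1
bond 3 →J1

#3 stroke→J1  (Se1 (Se) sets effort on bond)
#0 stroke→J1  (C1 outputs effort q/C1)
#1 stroke→I1  (I1 integral (f out))
#2 stroke→J1  (1-jn J1 has f-setter on 1)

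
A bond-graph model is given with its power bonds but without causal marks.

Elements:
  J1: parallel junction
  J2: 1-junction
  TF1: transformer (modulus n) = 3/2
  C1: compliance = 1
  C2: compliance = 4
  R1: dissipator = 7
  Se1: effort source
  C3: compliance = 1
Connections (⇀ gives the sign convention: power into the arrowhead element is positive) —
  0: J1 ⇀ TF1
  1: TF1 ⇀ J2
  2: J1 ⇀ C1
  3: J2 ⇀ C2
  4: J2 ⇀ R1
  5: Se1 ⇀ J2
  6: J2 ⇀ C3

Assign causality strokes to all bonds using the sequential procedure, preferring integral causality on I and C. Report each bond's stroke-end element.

β5 →J2  (Se1: effort source, stroke at far end)
β2 →J1  (C1: C, integral causality)
β0 →TF1  (common-e at J1 fixed by 2)
β1 →J2  (through TF1, causality passes straight; one stroke at TF1)
β3 →J2  (C2 outputs effort q/C2)
β6 →J2  (prefer integral on C3)
β4 →R1  (J2 needs exactly one f-in)

β0 stroke→TF1
β1 stroke→J2
β2 stroke→J1
β3 stroke→J2
β4 stroke→R1
β5 stroke→J2
β6 stroke→J2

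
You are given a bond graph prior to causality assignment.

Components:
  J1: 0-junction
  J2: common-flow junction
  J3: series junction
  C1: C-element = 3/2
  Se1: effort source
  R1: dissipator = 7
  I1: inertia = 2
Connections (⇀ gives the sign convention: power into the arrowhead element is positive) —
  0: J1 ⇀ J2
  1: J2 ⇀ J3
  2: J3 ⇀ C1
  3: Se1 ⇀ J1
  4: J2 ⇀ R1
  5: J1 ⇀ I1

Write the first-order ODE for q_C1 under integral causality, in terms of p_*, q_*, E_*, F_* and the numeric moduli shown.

β3 stroke→J1  (Se1 (Se) sets effort on bond)
β0 stroke→J2  (common-e at J1 fixed by 3)
β5 stroke→I1  (J1 effort already set via bond 3)
β2 stroke→J3  (C1 integral (e out))
β1 stroke→J2  (J3 needs exactly one f-in)
β4 stroke→R1  (J2: last free bond brings flow in)

dq_C1/dt = E_Se1/7 - 2*q_C1/21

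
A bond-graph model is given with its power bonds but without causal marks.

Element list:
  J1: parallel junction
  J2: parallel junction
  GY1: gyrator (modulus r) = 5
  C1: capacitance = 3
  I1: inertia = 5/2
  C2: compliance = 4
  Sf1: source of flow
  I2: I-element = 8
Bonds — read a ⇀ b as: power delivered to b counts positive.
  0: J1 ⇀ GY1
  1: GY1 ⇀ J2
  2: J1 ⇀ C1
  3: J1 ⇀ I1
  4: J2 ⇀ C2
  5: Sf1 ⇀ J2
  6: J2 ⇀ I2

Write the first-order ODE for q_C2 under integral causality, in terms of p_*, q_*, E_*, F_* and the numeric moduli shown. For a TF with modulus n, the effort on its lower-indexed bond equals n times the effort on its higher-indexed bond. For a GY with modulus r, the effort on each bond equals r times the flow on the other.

dq_C2/dt = F_Sf1 - p_I2/8 + q_C1/15

β5 →Sf1  (Sf1 fixes flow; stroke at Sf1)
β2 →J1  (C1 integral (e out))
β0 →GY1  (0-jn J1 has e-setter on 2)
β3 →I1  (common-e at J1 fixed by 2)
β1 →GY1  (GY1: gyrator matches bond 0)
β4 →J2  (C2 integral (e out))
β6 →I2  (J2: bond 4 brought effort, rest push out)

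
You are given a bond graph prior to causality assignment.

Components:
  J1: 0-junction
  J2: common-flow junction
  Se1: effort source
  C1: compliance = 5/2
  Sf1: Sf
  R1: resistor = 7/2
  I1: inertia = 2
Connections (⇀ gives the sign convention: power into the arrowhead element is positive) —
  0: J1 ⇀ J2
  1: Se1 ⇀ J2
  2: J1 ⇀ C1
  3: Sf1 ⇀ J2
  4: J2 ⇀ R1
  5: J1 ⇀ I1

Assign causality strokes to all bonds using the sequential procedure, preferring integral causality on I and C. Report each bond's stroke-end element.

bond 0 stroke→J2
bond 1 stroke→J2
bond 2 stroke→J1
bond 3 stroke→Sf1
bond 4 stroke→J2
bond 5 stroke→I1

bond 1 stroke at J2  (Se1 fixes effort; stroke away)
bond 3 stroke at Sf1  (source Sf1 imposes f)
bond 0 stroke at J2  (J2: bond 3 brought flow, rest push out)
bond 4 stroke at J2  (common-f at J2 fixed by 3)
bond 2 stroke at J1  (C1 integral (e out))
bond 5 stroke at I1  (J1: bond 2 brought effort, rest push out)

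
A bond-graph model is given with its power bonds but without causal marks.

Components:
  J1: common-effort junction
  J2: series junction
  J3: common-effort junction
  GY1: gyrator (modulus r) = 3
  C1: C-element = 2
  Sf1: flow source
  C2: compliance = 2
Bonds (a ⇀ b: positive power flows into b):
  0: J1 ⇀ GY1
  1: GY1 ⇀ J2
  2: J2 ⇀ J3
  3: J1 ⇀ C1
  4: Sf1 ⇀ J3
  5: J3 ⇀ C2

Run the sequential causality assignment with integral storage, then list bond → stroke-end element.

b4 stroke→Sf1  (Sf1: flow source, stroke at near end)
b3 stroke→J1  (prefer integral on C1)
b0 stroke→GY1  (J1: bond 3 brought effort, rest push out)
b1 stroke→GY1  (through GY1, causality inverts; strokes same side of GY1)
b2 stroke→J2  (1-jn J2 has f-setter on 1)
b5 stroke→J3  (J3 needs exactly one e-in)

#0 stroke at GY1
#1 stroke at GY1
#2 stroke at J2
#3 stroke at J1
#4 stroke at Sf1
#5 stroke at J3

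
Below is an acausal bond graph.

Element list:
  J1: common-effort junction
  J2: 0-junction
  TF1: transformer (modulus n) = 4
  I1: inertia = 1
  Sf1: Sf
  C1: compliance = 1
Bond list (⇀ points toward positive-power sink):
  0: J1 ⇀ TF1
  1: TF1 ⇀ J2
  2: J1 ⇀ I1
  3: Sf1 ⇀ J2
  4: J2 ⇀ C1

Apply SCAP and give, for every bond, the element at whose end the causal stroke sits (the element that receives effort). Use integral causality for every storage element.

b0 →J1
b1 →TF1
b2 →I1
b3 →Sf1
b4 →J2

β3 stroke at Sf1  (source Sf1 imposes f)
β2 stroke at I1  (I1: I, integral causality)
β0 stroke at J1  (only one effort-in slot at J1)
β1 stroke at TF1  (through TF1, causality passes straight; one stroke at TF1)
β4 stroke at J2  (J2: last free bond brings effort in)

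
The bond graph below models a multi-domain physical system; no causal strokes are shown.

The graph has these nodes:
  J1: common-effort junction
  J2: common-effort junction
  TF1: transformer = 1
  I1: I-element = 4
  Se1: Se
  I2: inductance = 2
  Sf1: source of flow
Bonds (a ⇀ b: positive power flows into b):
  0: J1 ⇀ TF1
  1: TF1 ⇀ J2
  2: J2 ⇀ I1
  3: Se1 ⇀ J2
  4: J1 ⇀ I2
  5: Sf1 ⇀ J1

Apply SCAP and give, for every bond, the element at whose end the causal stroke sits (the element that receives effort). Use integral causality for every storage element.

b0 stroke→J1
b1 stroke→TF1
b2 stroke→I1
b3 stroke→J2
b4 stroke→I2
b5 stroke→Sf1

β3 →J2  (source Se1 imposes e)
β5 →Sf1  (Sf1 fixes flow; stroke at Sf1)
β1 →TF1  (J2: bond 3 brought effort, rest push out)
β2 →I1  (common-e at J2 fixed by 3)
β0 →J1  (TF1 one-in-one-out from 1)
β4 →I2  (0-jn J1 has e-setter on 0)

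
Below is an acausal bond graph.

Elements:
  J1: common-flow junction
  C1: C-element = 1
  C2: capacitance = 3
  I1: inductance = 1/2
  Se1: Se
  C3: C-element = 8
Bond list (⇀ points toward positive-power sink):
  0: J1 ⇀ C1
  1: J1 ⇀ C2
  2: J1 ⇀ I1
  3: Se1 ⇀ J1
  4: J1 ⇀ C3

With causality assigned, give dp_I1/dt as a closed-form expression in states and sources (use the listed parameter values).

dp_I1/dt = E_Se1 - q_C1 - q_C2/3 - q_C3/8

bond 3 stroke→J1  (Se1: effort source, stroke at far end)
bond 0 stroke→J1  (C1 integral (e out))
bond 1 stroke→J1  (C2: C, integral causality)
bond 2 stroke→I1  (I1: I, integral causality)
bond 4 stroke→J1  (1-jn J1 has f-setter on 2)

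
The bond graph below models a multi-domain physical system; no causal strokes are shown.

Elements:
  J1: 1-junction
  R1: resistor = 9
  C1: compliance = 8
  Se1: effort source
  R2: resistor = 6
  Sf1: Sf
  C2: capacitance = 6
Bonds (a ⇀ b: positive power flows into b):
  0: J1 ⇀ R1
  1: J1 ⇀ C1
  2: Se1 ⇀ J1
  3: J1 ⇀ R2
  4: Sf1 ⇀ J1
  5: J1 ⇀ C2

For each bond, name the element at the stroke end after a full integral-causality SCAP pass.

β0 |J1
β1 |J1
β2 |J1
β3 |J1
β4 |Sf1
β5 |J1

#2 |J1  (Se1: effort source, stroke at far end)
#4 |Sf1  (source Sf1 imposes f)
#0 |J1  (J1 flow already set via bond 4)
#1 |J1  (J1: bond 4 brought flow, rest push out)
#3 |J1  (J1 flow already set via bond 4)
#5 |J1  (J1: bond 4 brought flow, rest push out)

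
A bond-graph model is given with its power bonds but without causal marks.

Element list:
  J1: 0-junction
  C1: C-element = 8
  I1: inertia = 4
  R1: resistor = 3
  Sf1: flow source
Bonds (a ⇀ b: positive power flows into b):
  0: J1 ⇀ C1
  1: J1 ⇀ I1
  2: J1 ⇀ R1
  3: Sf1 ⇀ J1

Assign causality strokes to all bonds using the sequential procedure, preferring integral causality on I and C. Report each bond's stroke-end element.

#3 stroke at Sf1  (source Sf1 imposes f)
#0 stroke at J1  (C1 integral (e out))
#1 stroke at I1  (J1: bond 0 brought effort, rest push out)
#2 stroke at R1  (J1 effort already set via bond 0)

b0 |J1
b1 |I1
b2 |R1
b3 |Sf1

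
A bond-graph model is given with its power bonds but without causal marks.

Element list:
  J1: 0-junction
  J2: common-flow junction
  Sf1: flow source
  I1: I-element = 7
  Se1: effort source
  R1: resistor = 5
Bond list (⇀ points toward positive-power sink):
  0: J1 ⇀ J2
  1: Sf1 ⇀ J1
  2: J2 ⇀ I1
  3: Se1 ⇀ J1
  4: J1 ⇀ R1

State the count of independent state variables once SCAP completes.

1  (I1 all integral)

β1 stroke at Sf1  (Sf1 (Sf) sets flow on bond)
β3 stroke at J1  (source Se1 imposes e)
β0 stroke at J2  (0-jn J1 has e-setter on 3)
β4 stroke at R1  (J1: bond 3 brought effort, rest push out)
β2 stroke at I1  (J2: last free bond brings flow in)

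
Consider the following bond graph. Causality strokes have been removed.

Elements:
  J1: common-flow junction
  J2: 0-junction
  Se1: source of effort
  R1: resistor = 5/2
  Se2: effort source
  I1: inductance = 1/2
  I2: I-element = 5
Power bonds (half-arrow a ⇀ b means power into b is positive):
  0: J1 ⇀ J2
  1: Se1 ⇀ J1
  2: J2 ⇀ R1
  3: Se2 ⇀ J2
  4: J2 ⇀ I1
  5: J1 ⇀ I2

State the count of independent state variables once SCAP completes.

2  (I1, I2 all integral)

bond 1 |J1  (Se1 fixes effort; stroke away)
bond 3 |J2  (Se2 (Se) sets effort on bond)
bond 0 |J1  (0-jn J2 has e-setter on 3)
bond 2 |R1  (J2 effort already set via bond 3)
bond 4 |I1  (J2: bond 3 brought effort, rest push out)
bond 5 |I2  (only one flow-in slot at J1)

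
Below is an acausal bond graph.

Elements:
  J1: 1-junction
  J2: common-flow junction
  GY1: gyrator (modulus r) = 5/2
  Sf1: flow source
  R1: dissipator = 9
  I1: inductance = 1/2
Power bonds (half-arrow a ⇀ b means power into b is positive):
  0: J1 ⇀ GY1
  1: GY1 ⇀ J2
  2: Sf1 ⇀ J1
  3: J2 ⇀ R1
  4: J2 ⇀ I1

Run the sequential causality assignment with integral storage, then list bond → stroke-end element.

#2 |Sf1  (Sf1 fixes flow; stroke at Sf1)
#0 |J1  (J1: bond 2 brought flow, rest push out)
#1 |J2  (GY GY1: same side as bond 0)
#4 |I1  (prefer integral on I1)
#3 |J2  (1-jn J2 has f-setter on 4)

β0 →J1
β1 →J2
β2 →Sf1
β3 →J2
β4 →I1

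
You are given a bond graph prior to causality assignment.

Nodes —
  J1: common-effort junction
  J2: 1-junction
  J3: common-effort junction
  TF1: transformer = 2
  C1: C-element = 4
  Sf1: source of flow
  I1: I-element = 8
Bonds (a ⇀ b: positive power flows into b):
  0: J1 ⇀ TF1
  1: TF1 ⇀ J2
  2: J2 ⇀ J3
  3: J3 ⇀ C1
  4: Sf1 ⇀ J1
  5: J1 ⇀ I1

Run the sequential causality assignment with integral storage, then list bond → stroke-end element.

#0 |J1
#1 |TF1
#2 |J2
#3 |J3
#4 |Sf1
#5 |I1

bond 4 →Sf1  (Sf1 (Sf) sets flow on bond)
bond 3 →J3  (C1: C, integral causality)
bond 2 →J2  (common-e at J3 fixed by 3)
bond 1 →TF1  (J2 needs exactly one f-in)
bond 0 →J1  (TF1: transformer flips bond 1)
bond 5 →I1  (common-e at J1 fixed by 0)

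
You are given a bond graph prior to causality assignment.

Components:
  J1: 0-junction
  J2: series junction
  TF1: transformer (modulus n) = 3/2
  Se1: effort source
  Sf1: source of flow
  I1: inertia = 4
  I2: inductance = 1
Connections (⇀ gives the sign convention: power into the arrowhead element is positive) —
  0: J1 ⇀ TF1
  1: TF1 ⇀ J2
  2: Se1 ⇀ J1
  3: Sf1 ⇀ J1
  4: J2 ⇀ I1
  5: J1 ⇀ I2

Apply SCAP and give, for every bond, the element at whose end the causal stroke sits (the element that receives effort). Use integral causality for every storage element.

b2 stroke→J1  (source Se1 imposes e)
b3 stroke→Sf1  (Sf1 fixes flow; stroke at Sf1)
b0 stroke→TF1  (J1: bond 2 brought effort, rest push out)
b5 stroke→I2  (J1: bond 2 brought effort, rest push out)
b1 stroke→J2  (through TF1, causality passes straight; one stroke at TF1)
b4 stroke→I1  (J2 needs exactly one f-in)

β0 stroke at TF1
β1 stroke at J2
β2 stroke at J1
β3 stroke at Sf1
β4 stroke at I1
β5 stroke at I2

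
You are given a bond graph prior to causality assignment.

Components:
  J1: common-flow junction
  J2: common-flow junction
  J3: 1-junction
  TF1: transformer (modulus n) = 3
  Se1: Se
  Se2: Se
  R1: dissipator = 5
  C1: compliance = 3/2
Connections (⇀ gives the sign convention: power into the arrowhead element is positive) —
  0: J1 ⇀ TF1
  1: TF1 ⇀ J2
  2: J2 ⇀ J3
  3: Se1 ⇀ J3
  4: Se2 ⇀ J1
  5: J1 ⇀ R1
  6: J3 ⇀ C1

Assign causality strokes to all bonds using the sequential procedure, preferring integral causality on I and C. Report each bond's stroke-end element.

b0 stroke at J1
b1 stroke at TF1
b2 stroke at J2
b3 stroke at J3
b4 stroke at J1
b5 stroke at R1
b6 stroke at J3

bond 3 stroke→J3  (Se1: effort source, stroke at far end)
bond 4 stroke→J1  (Se2 (Se) sets effort on bond)
bond 6 stroke→J3  (C1 outputs effort q/C1)
bond 2 stroke→J2  (closing 1-jn rule on J3)
bond 1 stroke→TF1  (J2: last free bond brings flow in)
bond 0 stroke→J1  (TF TF1: opposite of bond 1)
bond 5 stroke→R1  (J1 needs exactly one f-in)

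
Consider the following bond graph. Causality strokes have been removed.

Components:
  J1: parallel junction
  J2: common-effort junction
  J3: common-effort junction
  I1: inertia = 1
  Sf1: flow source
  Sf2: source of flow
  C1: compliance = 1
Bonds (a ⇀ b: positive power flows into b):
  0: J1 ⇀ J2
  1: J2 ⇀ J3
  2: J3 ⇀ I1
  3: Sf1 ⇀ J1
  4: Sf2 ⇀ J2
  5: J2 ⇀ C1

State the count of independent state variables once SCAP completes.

#3 stroke at Sf1  (Sf1 (Sf) sets flow on bond)
#4 stroke at Sf2  (Sf2 fixes flow; stroke at Sf2)
#0 stroke at J1  (J1 needs exactly one e-in)
#2 stroke at I1  (I1 outputs flow p/I1)
#1 stroke at J3  (closing 0-jn rule on J3)
#5 stroke at J2  (J2: last free bond brings effort in)

2  (C1, I1 all integral)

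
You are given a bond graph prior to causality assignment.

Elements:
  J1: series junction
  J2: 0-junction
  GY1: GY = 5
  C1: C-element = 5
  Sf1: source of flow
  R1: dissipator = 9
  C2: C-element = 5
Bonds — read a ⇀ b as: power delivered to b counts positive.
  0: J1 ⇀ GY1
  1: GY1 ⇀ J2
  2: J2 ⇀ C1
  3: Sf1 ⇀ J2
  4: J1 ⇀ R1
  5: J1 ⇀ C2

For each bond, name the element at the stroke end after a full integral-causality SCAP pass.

b0 stroke→GY1
b1 stroke→GY1
b2 stroke→J2
b3 stroke→Sf1
b4 stroke→J1
b5 stroke→J1

β3 stroke at Sf1  (Sf1 (Sf) sets flow on bond)
β2 stroke at J2  (C1: C, integral causality)
β1 stroke at GY1  (0-jn J2 has e-setter on 2)
β0 stroke at GY1  (GY GY1: same side as bond 1)
β4 stroke at J1  (common-f at J1 fixed by 0)
β5 stroke at J1  (1-jn J1 has f-setter on 0)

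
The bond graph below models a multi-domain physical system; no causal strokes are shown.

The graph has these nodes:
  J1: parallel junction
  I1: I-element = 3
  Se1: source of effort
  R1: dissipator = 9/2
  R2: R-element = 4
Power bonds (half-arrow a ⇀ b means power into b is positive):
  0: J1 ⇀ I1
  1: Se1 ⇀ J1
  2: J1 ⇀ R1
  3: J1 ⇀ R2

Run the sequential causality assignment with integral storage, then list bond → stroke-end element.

#0 stroke→I1
#1 stroke→J1
#2 stroke→R1
#3 stroke→R2

b1 stroke→J1  (Se1 (Se) sets effort on bond)
b0 stroke→I1  (J1 effort already set via bond 1)
b2 stroke→R1  (common-e at J1 fixed by 1)
b3 stroke→R2  (J1 effort already set via bond 1)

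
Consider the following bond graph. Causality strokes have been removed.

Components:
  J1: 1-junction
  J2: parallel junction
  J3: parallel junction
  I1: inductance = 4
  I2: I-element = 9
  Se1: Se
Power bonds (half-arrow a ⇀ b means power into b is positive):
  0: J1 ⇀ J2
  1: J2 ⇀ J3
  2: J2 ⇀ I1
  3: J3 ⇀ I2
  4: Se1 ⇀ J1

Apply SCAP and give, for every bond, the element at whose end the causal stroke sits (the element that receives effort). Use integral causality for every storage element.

#0 stroke→J2
#1 stroke→J3
#2 stroke→I1
#3 stroke→I2
#4 stroke→J1

β4 stroke at J1  (source Se1 imposes e)
β0 stroke at J2  (J1 needs exactly one f-in)
β1 stroke at J3  (J2 effort already set via bond 0)
β2 stroke at I1  (0-jn J2 has e-setter on 0)
β3 stroke at I2  (J3: bond 1 brought effort, rest push out)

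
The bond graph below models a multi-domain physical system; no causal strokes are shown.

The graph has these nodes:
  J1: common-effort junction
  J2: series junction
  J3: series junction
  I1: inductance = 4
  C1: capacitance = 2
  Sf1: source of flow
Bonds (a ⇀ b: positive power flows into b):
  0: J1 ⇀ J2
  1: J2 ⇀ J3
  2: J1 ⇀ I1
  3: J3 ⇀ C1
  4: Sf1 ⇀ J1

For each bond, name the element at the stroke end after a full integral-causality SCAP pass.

b4 stroke→Sf1  (Sf1: flow source, stroke at near end)
b2 stroke→I1  (prefer integral on I1)
b0 stroke→J1  (closing 0-jn rule on J1)
b1 stroke→J2  (J2 flow already set via bond 0)
b3 stroke→J3  (J3 flow already set via bond 1)

bond 0 →J1
bond 1 →J2
bond 2 →I1
bond 3 →J3
bond 4 →Sf1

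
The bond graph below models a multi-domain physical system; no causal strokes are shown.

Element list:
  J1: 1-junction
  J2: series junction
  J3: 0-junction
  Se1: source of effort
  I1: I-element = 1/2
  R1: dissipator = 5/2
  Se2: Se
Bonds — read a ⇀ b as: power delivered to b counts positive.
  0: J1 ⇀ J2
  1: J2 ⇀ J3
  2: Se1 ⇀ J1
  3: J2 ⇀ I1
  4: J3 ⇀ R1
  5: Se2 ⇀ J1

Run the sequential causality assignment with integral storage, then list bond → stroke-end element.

β2 →J1  (source Se1 imposes e)
β5 →J1  (Se2 (Se) sets effort on bond)
β0 →J2  (J1 needs exactly one f-in)
β3 →I1  (prefer integral on I1)
β1 →J2  (1-jn J2 has f-setter on 3)
β4 →J3  (only one effort-in slot at J3)

bond 0 stroke at J2
bond 1 stroke at J2
bond 2 stroke at J1
bond 3 stroke at I1
bond 4 stroke at J3
bond 5 stroke at J1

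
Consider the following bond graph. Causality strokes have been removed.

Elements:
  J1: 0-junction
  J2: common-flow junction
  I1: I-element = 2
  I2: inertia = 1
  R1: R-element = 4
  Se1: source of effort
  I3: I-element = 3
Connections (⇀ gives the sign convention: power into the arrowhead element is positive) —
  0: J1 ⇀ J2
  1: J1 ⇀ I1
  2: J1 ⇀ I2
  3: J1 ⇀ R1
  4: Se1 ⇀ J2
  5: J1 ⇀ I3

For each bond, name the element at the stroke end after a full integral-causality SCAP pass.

#4 stroke→J2  (Se1 fixes effort; stroke away)
#0 stroke→J1  (J2: last free bond brings flow in)
#1 stroke→I1  (J1 effort already set via bond 0)
#2 stroke→I2  (0-jn J1 has e-setter on 0)
#3 stroke→R1  (J1: bond 0 brought effort, rest push out)
#5 stroke→I3  (0-jn J1 has e-setter on 0)

b0 stroke→J1
b1 stroke→I1
b2 stroke→I2
b3 stroke→R1
b4 stroke→J2
b5 stroke→I3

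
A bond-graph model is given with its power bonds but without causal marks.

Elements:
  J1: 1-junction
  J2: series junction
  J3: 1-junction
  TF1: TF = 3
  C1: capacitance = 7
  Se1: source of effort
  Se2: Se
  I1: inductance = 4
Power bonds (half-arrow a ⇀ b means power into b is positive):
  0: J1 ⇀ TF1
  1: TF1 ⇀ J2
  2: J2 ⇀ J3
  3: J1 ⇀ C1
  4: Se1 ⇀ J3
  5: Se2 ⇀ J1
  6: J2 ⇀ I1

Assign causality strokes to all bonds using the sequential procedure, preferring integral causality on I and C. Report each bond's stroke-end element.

bond 0 stroke at TF1
bond 1 stroke at J2
bond 2 stroke at J2
bond 3 stroke at J1
bond 4 stroke at J3
bond 5 stroke at J1
bond 6 stroke at I1

b4 →J3  (Se1: effort source, stroke at far end)
b5 →J1  (source Se2 imposes e)
b2 →J2  (only one flow-in slot at J3)
b3 →J1  (C1 outputs effort q/C1)
b0 →TF1  (J1 needs exactly one f-in)
b1 →J2  (through TF1, causality passes straight; one stroke at TF1)
b6 →I1  (only one flow-in slot at J2)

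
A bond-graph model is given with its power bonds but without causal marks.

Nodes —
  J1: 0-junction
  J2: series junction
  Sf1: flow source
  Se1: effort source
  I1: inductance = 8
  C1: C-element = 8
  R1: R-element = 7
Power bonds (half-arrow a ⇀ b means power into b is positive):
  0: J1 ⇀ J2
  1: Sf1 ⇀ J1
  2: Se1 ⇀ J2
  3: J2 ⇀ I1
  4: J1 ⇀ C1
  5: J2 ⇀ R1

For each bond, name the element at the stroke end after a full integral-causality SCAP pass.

bond 0 stroke→J2
bond 1 stroke→Sf1
bond 2 stroke→J2
bond 3 stroke→I1
bond 4 stroke→J1
bond 5 stroke→J2

b1 stroke at Sf1  (Sf1 (Sf) sets flow on bond)
b2 stroke at J2  (Se1 fixes effort; stroke away)
b3 stroke at I1  (I1 outputs flow p/I1)
b0 stroke at J2  (1-jn J2 has f-setter on 3)
b5 stroke at J2  (J2: bond 3 brought flow, rest push out)
b4 stroke at J1  (J1: last free bond brings effort in)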